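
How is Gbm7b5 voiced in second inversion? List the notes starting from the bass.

Dbb  Fb  Gb  Bbb

In root position, Gbm7b5 is Gb–Bbb–Dbb–Fb.
Second inversion puts the fifth (Dbb) in the bass.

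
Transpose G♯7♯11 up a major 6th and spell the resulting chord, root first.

E♯  G𝄪  B♯  D♯  A𝄪

Transposed root: G♯ → E♯ (major 6th up). So we spell E♯ dominant seventh sharp eleven:
E♯ — root
G𝄪 — major 3rd
B♯ — perfect 5th
D♯ — minor 7th
A𝄪 — augmented 11th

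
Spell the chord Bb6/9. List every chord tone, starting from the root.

Root Bb, quality six-nine:
Root: Bb
Major 3rd (3rd): D
Perfect 5th (5th): F
Major 6th (6th): G
Major 9th (9th): C

Bb, D, F, G, C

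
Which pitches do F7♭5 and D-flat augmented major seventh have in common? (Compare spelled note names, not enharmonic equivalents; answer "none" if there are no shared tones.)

F7♭5: F A Cb Eb
D-flat augmented major seventh: Db F A C
Common to both → F, A.

F, A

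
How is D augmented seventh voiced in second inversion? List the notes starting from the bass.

A♯  C  D  F♯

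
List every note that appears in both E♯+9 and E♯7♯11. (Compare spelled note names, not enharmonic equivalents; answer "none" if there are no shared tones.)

E# G## D#

E♯+9: E# G## B## D# F##
E♯7♯11: E# G## B# D# A##
Common to both → E#, G##, D#.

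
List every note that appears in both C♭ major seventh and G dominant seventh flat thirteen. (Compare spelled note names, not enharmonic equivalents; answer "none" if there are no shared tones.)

C♭ major seventh = C-flat, E-flat, G-flat, B-flat.
G dominant seventh flat thirteen = G, B, D, F, E-flat.
Shared: E-flat.

E-flat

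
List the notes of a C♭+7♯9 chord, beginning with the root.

C♭+7♯9: dominant seventh sharp nine sharp five on Cb.
root → Cb
3rd (major 3rd) → Eb
5th (augmented 5th) → G
7th (minor 7th) → Bbb
9th (augmented 9th) → D

Cb – Eb – G – Bbb – D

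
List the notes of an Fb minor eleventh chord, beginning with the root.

Root Fb, quality minor eleventh:
Fb — root
Abb — minor 3rd
Cb — perfect 5th
Ebb — minor 7th
Gb — major 9th
Bbb — perfect 11th

Fb, Abb, Cb, Ebb, Gb, Bbb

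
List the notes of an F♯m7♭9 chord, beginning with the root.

F# A C# E G

F♯m7♭9: minor seventh flat nine on F#.
root → F#
3rd (minor 3rd) → A
5th (perfect 5th) → C#
7th (minor 7th) → E
9th (minor 9th) → G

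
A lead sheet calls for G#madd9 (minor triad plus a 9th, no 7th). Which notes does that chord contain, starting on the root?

G♯ B D♯ A♯

G#madd9: minor added-ninth on G♯.
Root: G♯
Minor 3rd (3rd): B
Perfect 5th (5th): D♯
Major 9th (9th): A♯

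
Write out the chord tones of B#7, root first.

B#7 is a dominant seventh built on B#.
- root: B#
- major 3rd: D##
- perfect 5th: F##
- minor 7th: A#

B#  D##  F##  A#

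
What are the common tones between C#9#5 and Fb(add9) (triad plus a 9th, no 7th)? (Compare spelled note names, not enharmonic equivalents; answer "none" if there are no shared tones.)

none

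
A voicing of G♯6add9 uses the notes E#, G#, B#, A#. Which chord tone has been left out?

D#

G♯6add9 = G#, B#, D#, E#, A#. The voicing lacks the 5th (perfect 5th), D#.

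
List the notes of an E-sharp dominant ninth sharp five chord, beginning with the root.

E-sharp dominant ninth sharp five: dominant ninth sharp five on E#.
Root: E#
Major 3rd (3rd): G##
Augmented 5th (5th): B##
Minor 7th (7th): D#
Major 9th (9th): F##

E#, G##, B##, D#, F##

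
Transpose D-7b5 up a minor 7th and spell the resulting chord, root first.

Transposed root: D → C (minor 7th up). So we spell C half-diminished seventh:
- root: C
- minor 3rd: Eb
- diminished 5th: Gb
- minor 7th: Bb

C Eb Gb Bb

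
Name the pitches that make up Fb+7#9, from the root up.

Fb – Ab – C – Ebb – G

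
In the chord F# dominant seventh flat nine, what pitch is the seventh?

F# dominant seventh flat nine is built on F-sharp; its 7th is a minor 7th above the root.
A seventh above F uses the letter E, and the minor 7th above F-sharp is E.

E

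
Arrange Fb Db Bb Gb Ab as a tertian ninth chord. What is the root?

Stacking in thirds gives Gb – Bb – Db – Fb – Ab, so Gb is the root — Gb dominant ninth.

Gb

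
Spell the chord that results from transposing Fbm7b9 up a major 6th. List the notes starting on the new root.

A major 6th up from Fb is Db, so the new chord is Db minor seventh flat nine.
Root: Db
Minor 3rd (3rd): Fb
Perfect 5th (5th): Ab
Minor 7th (7th): Cb
Minor 9th (9th): Ebb

Db, Fb, Ab, Cb, Ebb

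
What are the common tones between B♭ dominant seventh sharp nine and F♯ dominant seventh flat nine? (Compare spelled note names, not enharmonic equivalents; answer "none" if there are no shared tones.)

B♭ dominant seventh sharp nine: B-flat D F A-flat C-sharp
F♯ dominant seventh flat nine: F-sharp A-sharp C-sharp E G
Common to both → C-sharp.

C-sharp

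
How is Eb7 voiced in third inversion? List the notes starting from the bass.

D♭, E♭, G, B♭

In root position, Eb7 is E♭–G–B♭–D♭.
Third inversion puts the seventh (D♭) in the bass.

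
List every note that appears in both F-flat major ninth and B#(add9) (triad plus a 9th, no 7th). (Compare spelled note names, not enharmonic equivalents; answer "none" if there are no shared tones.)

F-flat major ninth = Fb, Ab, Cb, Eb, Gb.
B#(add9) = B#, D##, F##, C##.
Shared: none.

none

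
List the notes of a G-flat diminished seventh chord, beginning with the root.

G-flat  B-double-flat  D-double-flat  F-double-flat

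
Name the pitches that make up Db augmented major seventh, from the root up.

D-flat  F  A  C

Db augmented major seventh: augmented major seventh on D-flat.
root → D-flat
3rd (major 3rd) → F
5th (augmented 5th) → A
7th (major 7th) → C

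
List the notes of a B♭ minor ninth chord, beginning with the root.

B-flat, D-flat, F, A-flat, C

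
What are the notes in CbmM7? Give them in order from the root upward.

Cb  Ebb  Gb  Bb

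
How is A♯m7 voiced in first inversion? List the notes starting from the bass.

C#  E#  G#  A#

In root position, A♯m7 is A#–C#–E#–G#.
First inversion puts the third (C#) in the bass.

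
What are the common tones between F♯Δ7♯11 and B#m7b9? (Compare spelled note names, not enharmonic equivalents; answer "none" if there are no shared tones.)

A#, C#, B#

F♯Δ7♯11 = F#, A#, C#, E#, B#.
B#m7b9 = B#, D#, F##, A#, C#.
Shared: A#, C#, B#.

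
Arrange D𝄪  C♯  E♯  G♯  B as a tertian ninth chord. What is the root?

C♯

Arranged so that each adjacent pair is a third by letter name: C♯ – E♯ – G♯ – B – D𝄪.
The bottom of that stack, C♯, is the root (this is C♯ dominant seventh sharp nine).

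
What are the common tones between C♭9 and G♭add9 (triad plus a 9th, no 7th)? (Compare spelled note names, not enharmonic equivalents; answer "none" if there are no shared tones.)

C♭9 = Cb, Eb, Gb, Bbb, Db.
G♭add9 = Gb, Bb, Db, Ab.
Shared: Gb, Db.

Gb  Db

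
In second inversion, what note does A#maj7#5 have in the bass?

A#maj7#5 = A#–C##–E##–G##. Second inversion → fifth in the bass = E##.

E##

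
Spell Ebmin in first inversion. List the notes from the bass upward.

In root position, Ebmin is Eb–Gb–Bb.
First inversion puts the third (Gb) in the bass.

Gb, Bb, Eb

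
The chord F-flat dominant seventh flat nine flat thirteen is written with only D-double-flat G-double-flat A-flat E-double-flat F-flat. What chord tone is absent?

C-flat

F-flat dominant seventh flat nine flat thirteen = F-flat, A-flat, C-flat, E-double-flat, G-double-flat, D-double-flat. The voicing lacks the 5th (perfect 5th), C-flat.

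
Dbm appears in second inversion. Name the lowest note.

Ab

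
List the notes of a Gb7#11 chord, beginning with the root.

Root Gb, quality dominant seventh sharp eleven:
root → Gb
3rd (major 3rd) → Bb
5th (perfect 5th) → Db
7th (minor 7th) → Fb
11th (augmented 11th) → C

Gb, Bb, Db, Fb, C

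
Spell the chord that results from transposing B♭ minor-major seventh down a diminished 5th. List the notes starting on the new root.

E, G, B, D-sharp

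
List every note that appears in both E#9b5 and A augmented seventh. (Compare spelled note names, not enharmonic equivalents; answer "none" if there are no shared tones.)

E♯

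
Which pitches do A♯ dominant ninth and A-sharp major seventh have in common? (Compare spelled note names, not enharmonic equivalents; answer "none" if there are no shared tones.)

A-sharp  C-double-sharp  E-sharp

A♯ dominant ninth: A-sharp C-double-sharp E-sharp G-sharp B-sharp
A-sharp major seventh: A-sharp C-double-sharp E-sharp G-double-sharp
Common to both → A-sharp, C-double-sharp, E-sharp.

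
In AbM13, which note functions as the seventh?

G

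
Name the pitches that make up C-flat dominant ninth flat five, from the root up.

Cb  Eb  Gbb  Bbb  Db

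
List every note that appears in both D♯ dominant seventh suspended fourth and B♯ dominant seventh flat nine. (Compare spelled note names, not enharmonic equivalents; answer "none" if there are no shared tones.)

A-sharp, C-sharp

D♯ dominant seventh suspended fourth: D-sharp G-sharp A-sharp C-sharp
B♯ dominant seventh flat nine: B-sharp D-double-sharp F-double-sharp A-sharp C-sharp
Common to both → A-sharp, C-sharp.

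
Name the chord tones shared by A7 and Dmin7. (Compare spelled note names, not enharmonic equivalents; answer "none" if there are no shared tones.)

A

A7 = A, C#, E, G.
Dmin7 = D, F, A, C.
Shared: A.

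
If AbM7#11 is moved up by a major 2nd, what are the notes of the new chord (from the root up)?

Bb D F A E

Transposed root: Ab → Bb (major 2nd up). So we spell Bb major seventh sharp eleven:
Bb — root
D — major 3rd
F — perfect 5th
A — major 7th
E — augmented 11th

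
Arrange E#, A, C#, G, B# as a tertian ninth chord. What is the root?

A

Arranged so that each adjacent pair is a third by letter name: A – C# – E# – G – B#.
The bottom of that stack, A, is the root (this is A dominant seventh sharp nine sharp five).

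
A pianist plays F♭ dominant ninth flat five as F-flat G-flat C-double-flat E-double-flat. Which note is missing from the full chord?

A-flat

The full F♭ dominant ninth flat five chord is F-flat, A-flat, C-double-flat, E-double-flat, G-flat.
Comparing with the voicing, the major 3rd (3rd) — A-flat — is absent.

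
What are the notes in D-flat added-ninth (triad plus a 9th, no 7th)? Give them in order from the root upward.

D♭ – F – A♭ – E♭

D-flat added-ninth: added-ninth on D♭.
root → D♭
3rd (major 3rd) → F
5th (perfect 5th) → A♭
9th (major 9th) → E♭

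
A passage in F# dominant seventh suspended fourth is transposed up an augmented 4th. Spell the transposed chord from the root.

F♯ up an augmented 4th → B♯. New chord: B♯ dominant seventh suspended fourth.
root → B♯
4th (perfect 4th) → E♯
5th (perfect 5th) → F𝄪
7th (minor 7th) → A♯

B♯ – E♯ – F𝄪 – A♯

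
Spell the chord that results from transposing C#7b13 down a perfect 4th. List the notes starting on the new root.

C♯ down a perfect 4th → G♯. New chord: G♯ dominant seventh flat thirteen.
G♯ — root
B♯ — major 3rd
D♯ — perfect 5th
F♯ — minor 7th
E — minor 13th

G♯ B♯ D♯ F♯ E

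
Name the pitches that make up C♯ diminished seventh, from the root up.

C♯ diminished seventh: diminished seventh on C#.
Root: C#
Minor 3rd (3rd): E
Diminished 5th (5th): G
Diminished 7th (7th): Bb

C# – E – G – Bb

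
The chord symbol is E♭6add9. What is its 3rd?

E♭6add9 is built on Eb; its 3rd is a major 3rd above the root.
A third above E uses the letter G, and the major 3rd above Eb is G.

G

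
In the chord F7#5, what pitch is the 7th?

E♭

Root of F7#5 = F. The 7th is a minor 7th: F up a minor 7th → E♭.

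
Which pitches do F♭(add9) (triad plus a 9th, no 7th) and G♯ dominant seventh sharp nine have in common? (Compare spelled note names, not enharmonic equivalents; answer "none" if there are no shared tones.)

F♭(add9): Fb Ab Cb Gb
G♯ dominant seventh sharp nine: G# B# D# F# A##
Common to both → none.

none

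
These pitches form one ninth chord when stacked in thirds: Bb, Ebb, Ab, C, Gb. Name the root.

Ab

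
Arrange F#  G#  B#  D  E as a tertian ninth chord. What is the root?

E

Arranged so that each adjacent pair is a third by letter name: E – G# – B# – D – F#.
The bottom of that stack, E, is the root (this is E dominant ninth sharp five).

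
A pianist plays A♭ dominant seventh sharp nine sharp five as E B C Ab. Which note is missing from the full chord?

The full A♭ dominant seventh sharp nine sharp five chord is Ab, C, E, Gb, B.
Comparing with the voicing, the minor 7th (7th) — Gb — is absent.

Gb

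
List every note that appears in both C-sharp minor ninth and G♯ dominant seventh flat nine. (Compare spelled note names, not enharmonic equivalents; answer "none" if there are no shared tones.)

G#, D#

C-sharp minor ninth: C# E G# B D#
G♯ dominant seventh flat nine: G# B# D# F# A
Common to both → G#, D#.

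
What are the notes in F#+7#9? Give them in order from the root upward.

F#+7#9 is a dominant seventh sharp nine sharp five built on F#.
root → F#
3rd (major 3rd) → A#
5th (augmented 5th) → C##
7th (minor 7th) → E
9th (augmented 9th) → G##

F#, A#, C##, E, G##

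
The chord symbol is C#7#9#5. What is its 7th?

Root of C#7#9#5 = C#. The 7th is a minor 7th: C# up a minor 7th → B.

B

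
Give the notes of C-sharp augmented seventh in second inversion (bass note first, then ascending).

G-double-sharp B C-sharp E-sharp

C-sharp augmented seventh = C-sharp–E-sharp–G-double-sharp–B; second inversion → fifth (G-double-sharp) lowest.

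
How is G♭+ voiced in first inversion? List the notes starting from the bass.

G♭+ = G♭–B♭–D; first inversion → third (B♭) lowest.

B♭ – D – G♭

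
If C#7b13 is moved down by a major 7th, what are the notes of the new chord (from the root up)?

Transposed root: C♯ → D (major 7th down). So we spell D dominant seventh flat thirteen:
- root: D
- major 3rd: F♯
- perfect 5th: A
- minor 7th: C
- minor 13th: B♭

D, F♯, A, C, B♭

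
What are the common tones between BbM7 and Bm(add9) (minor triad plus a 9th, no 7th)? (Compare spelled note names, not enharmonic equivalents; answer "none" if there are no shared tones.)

D

BbM7: Bb D F A
Bm(add9): B D F# C#
Common to both → D.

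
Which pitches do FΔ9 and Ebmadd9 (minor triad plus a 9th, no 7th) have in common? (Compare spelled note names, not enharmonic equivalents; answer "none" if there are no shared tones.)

FΔ9 = F, A, C, E, G.
Ebmadd9 = Eb, Gb, Bb, F.
Shared: F.

F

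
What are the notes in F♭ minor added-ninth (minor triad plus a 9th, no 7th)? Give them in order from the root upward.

F-flat A-double-flat C-flat G-flat

Root F-flat, quality minor added-ninth:
- root: F-flat
- minor 3rd: A-double-flat
- perfect 5th: C-flat
- major 9th: G-flat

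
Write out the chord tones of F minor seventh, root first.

F minor seventh is a minor seventh built on F.
- root: F
- minor 3rd: A♭
- perfect 5th: C
- minor 7th: E♭

F A♭ C E♭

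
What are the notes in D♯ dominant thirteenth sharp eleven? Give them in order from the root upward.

D-sharp, F-double-sharp, A-sharp, C-sharp, E-sharp, G-double-sharp, B-sharp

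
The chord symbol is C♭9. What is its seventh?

Bbb

Root of C♭9 = Cb. The 7th is a minor 7th: Cb up a minor 7th → Bbb.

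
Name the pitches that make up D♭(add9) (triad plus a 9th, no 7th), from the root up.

Root D♭, quality added-ninth:
Root: D♭
Major 3rd (3rd): F
Perfect 5th (5th): A♭
Major 9th (9th): E♭

D♭, F, A♭, E♭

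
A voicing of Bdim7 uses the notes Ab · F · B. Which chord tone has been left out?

D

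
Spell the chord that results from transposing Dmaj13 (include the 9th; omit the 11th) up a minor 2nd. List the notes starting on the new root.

E♭ – G – B♭ – D – F – C

A minor 2nd up from D is E♭, so the new chord is E♭ major thirteenth.
root → E♭
3rd (major 3rd) → G
5th (perfect 5th) → B♭
7th (major 7th) → D
9th (major 9th) → F
13th (major 13th) → C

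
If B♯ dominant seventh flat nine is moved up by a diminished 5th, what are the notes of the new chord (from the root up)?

B-sharp up a diminished 5th → F-sharp. New chord: F-sharp dominant seventh flat nine.
root → F-sharp
3rd (major 3rd) → A-sharp
5th (perfect 5th) → C-sharp
7th (minor 7th) → E
9th (minor 9th) → G

F-sharp A-sharp C-sharp E G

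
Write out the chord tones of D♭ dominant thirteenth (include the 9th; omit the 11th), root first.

D♭ dominant thirteenth: dominant thirteenth on D-flat.
- root: D-flat
- major 3rd: F
- perfect 5th: A-flat
- minor 7th: C-flat
- major 9th: E-flat
- major 13th: B-flat

D-flat F A-flat C-flat E-flat B-flat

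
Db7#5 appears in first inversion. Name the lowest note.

F

Db7#5 = Db–F–A–Cb. First inversion → third in the bass = F.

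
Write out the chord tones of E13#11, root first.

E  G#  B  D  F#  A#  C#

E13#11: dominant thirteenth sharp eleven on E.
- root: E
- major 3rd: G#
- perfect 5th: B
- minor 7th: D
- major 9th: F#
- augmented 11th: A#
- major 13th: C#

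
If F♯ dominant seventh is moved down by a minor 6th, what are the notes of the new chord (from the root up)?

A-sharp C-double-sharp E-sharp G-sharp

Transposed root: F-sharp → A-sharp (minor 6th down). So we spell A-sharp dominant seventh:
- root: A-sharp
- major 3rd: C-double-sharp
- perfect 5th: E-sharp
- minor 7th: G-sharp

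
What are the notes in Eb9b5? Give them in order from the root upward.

Eb  G  Bbb  Db  F

Eb9b5 is a dominant ninth flat five built on Eb.
Root: Eb
Major 3rd (3rd): G
Diminished 5th (5th): Bbb
Minor 7th (7th): Db
Major 9th (9th): F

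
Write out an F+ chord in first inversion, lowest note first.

A, C#, F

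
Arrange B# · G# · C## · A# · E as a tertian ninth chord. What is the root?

Arranged so that each adjacent pair is a third by letter name: A# – C## – E – G# – B#.
The bottom of that stack, A#, is the root (this is A# dominant ninth flat five).

A#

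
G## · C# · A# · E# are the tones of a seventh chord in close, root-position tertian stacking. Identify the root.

A#

Stacking in thirds gives A# – C# – E# – G##, so A# is the root — A# minor-major seventh.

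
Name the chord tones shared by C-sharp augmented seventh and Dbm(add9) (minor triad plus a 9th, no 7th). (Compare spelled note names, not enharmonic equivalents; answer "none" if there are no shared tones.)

C-sharp augmented seventh: C# E# G## B
Dbm(add9): Db Fb Ab Eb
Common to both → none.

none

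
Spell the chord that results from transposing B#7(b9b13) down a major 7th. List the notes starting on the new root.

A major 7th down from B# is C#, so the new chord is C# dominant seventh flat nine flat thirteen.
root → C#
3rd (major 3rd) → E#
5th (perfect 5th) → G#
7th (minor 7th) → B
9th (minor 9th) → D
13th (minor 13th) → A

C# – E# – G# – B – D – A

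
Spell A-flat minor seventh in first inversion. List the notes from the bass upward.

C-flat E-flat G-flat A-flat

In root position, A-flat minor seventh is A-flat–C-flat–E-flat–G-flat.
First inversion puts the third (C-flat) in the bass.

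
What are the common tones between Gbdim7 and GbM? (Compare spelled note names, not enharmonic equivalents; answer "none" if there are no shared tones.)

Gb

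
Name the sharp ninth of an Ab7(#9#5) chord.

Root of Ab7(#9#5) = Ab. The 9th is an augmented 9th: Ab up an augmented 9th → B.

B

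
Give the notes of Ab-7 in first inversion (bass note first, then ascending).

Cb  Eb  Gb  Ab

In root position, Ab-7 is Ab–Cb–Eb–Gb.
First inversion puts the third (Cb) in the bass.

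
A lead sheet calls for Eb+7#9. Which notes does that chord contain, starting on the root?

E♭, G, B, D♭, F♯

Root E♭, quality dominant seventh sharp nine sharp five:
E♭ — root
G — major 3rd
B — augmented 5th
D♭ — minor 7th
F♯ — augmented 9th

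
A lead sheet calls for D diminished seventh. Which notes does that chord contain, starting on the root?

D F A-flat C-flat

D diminished seventh: diminished seventh on D.
root → D
3rd (minor 3rd) → F
5th (diminished 5th) → A-flat
7th (diminished 7th) → C-flat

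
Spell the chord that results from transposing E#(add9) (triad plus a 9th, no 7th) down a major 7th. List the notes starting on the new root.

F♯, A♯, C♯, G♯

Transposed root: E♯ → F♯ (major 7th down). So we spell F♯ added-ninth:
- root: F♯
- major 3rd: A♯
- perfect 5th: C♯
- major 9th: G♯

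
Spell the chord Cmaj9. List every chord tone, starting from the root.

C – E – G – B – D

Cmaj9: major ninth on C.
- root: C
- major 3rd: E
- perfect 5th: G
- major 7th: B
- major 9th: D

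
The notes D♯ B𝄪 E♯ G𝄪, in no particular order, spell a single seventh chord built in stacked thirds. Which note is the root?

E♯

Stacking in thirds gives E♯ – G𝄪 – B𝄪 – D♯, so E♯ is the root — E♯ augmented seventh.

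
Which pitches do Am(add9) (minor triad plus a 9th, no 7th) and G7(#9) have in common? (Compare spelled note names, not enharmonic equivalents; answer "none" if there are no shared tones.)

Am(add9): A C E B
G7(#9): G B D F A#
Common to both → B.

B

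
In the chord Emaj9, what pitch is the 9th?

Root of Emaj9 = E. The 9th is a major 9th: E up a major 9th → F#.

F#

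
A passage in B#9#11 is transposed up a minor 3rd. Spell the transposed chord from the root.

D♯ F𝄪 A♯ C♯ E♯ G𝄪

Transposed root: B♯ → D♯ (minor 3rd up). So we spell D♯ dominant ninth sharp eleven:
- root: D♯
- major 3rd: F𝄪
- perfect 5th: A♯
- minor 7th: C♯
- major 9th: E♯
- augmented 11th: G𝄪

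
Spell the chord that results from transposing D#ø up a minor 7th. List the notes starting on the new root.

Transposed root: D# → C# (minor 7th up). So we spell C# half-diminished seventh:
C# — root
E — minor 3rd
G — diminished 5th
B — minor 7th

C#  E  G  B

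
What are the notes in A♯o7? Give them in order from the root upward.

A#, C#, E, G

Root A#, quality diminished seventh:
- root: A#
- minor 3rd: C#
- diminished 5th: E
- diminished 7th: G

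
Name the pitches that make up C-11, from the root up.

C, Eb, G, Bb, D, F

Root C, quality minor eleventh:
root → C
3rd (minor 3rd) → Eb
5th (perfect 5th) → G
7th (minor 7th) → Bb
9th (major 9th) → D
11th (perfect 11th) → F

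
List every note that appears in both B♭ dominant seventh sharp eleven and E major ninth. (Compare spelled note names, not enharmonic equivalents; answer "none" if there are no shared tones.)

E

B♭ dominant seventh sharp eleven = B-flat, D, F, A-flat, E.
E major ninth = E, G-sharp, B, D-sharp, F-sharp.
Shared: E.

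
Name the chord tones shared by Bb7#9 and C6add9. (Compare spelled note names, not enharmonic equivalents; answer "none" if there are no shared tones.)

D

Bb7#9 = Bb, D, F, Ab, C#.
C6add9 = C, E, G, A, D.
Shared: D.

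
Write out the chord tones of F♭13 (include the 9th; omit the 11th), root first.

F♭ – A♭ – C♭ – E𝄫 – G♭ – D♭

F♭13 is a dominant thirteenth built on F♭.
F♭ — root
A♭ — major 3rd
C♭ — perfect 5th
E𝄫 — minor 7th
G♭ — major 9th
D♭ — major 13th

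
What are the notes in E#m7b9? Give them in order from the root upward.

E#m7b9: minor seventh flat nine on E#.
root → E#
3rd (minor 3rd) → G#
5th (perfect 5th) → B#
7th (minor 7th) → D#
9th (minor 9th) → F#

E#, G#, B#, D#, F#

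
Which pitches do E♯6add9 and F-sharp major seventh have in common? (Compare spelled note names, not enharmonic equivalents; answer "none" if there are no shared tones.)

E#

E♯6add9 = E#, G##, B#, C##, F##.
F-sharp major seventh = F#, A#, C#, E#.
Shared: E#.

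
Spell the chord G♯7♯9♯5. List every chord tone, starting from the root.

G#  B#  D##  F#  A##

Root G#, quality dominant seventh sharp nine sharp five:
- root: G#
- major 3rd: B#
- augmented 5th: D##
- minor 7th: F#
- augmented 9th: A##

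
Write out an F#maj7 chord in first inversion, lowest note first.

A♯ – C♯ – E♯ – F♯

F#maj7 = F♯–A♯–C♯–E♯; first inversion → third (A♯) lowest.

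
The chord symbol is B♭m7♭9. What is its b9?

Root of B♭m7♭9 = B♭. The 9th is a minor 9th: B♭ up a minor 9th → C♭.

C♭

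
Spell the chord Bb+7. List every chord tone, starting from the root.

Bb+7: augmented seventh on Bb.
Root: Bb
Major 3rd (3rd): D
Augmented 5th (5th): F#
Minor 7th (7th): Ab

Bb, D, F#, Ab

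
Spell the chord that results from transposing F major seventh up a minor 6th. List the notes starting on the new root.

Transposed root: F → Db (minor 6th up). So we spell Db major seventh:
- root: Db
- major 3rd: F
- perfect 5th: Ab
- major 7th: C

Db – F – Ab – C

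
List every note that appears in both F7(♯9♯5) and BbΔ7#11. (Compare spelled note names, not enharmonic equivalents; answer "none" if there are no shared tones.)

F7(♯9♯5) = F, A, C♯, E♭, G♯.
BbΔ7#11 = B♭, D, F, A, E.
Shared: F, A.

F A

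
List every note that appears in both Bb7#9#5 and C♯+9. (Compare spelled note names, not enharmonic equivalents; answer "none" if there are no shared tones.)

Bb7#9#5: Bb D F# Ab C#
C♯+9: C# E# G## B D#
Common to both → C#.

C#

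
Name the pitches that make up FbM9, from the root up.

Fb – Ab – Cb – Eb – Gb

FbM9: major ninth on Fb.
root → Fb
3rd (major 3rd) → Ab
5th (perfect 5th) → Cb
7th (major 7th) → Eb
9th (major 9th) → Gb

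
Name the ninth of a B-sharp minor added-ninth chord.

C-double-sharp

Root of B-sharp minor added-ninth = B-sharp. The 9th is a major 9th: B-sharp up a major 9th → C-double-sharp.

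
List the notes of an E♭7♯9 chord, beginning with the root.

E♭, G, B♭, D♭, F♯

E♭7♯9: dominant seventh sharp nine on E♭.
root → E♭
3rd (major 3rd) → G
5th (perfect 5th) → B♭
7th (minor 7th) → D♭
9th (augmented 9th) → F♯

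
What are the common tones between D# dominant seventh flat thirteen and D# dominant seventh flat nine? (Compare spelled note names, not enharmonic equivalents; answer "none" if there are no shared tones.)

D# dominant seventh flat thirteen = D-sharp, F-double-sharp, A-sharp, C-sharp, B.
D# dominant seventh flat nine = D-sharp, F-double-sharp, A-sharp, C-sharp, E.
Shared: D-sharp, F-double-sharp, A-sharp, C-sharp.

D-sharp  F-double-sharp  A-sharp  C-sharp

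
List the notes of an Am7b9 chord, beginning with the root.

Am7b9 is a minor seventh flat nine built on A.
root → A
3rd (minor 3rd) → C
5th (perfect 5th) → E
7th (minor 7th) → G
9th (minor 9th) → B♭

A  C  E  G  B♭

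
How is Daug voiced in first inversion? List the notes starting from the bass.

F# A# D

Daug = D–F#–A#; first inversion → third (F#) lowest.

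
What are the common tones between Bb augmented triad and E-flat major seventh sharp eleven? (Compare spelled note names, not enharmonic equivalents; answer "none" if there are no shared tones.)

Bb augmented triad = B-flat, D, F-sharp.
E-flat major seventh sharp eleven = E-flat, G, B-flat, D, A.
Shared: B-flat, D.

B-flat, D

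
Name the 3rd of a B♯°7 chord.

D#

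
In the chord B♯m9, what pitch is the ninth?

C##

B♯m9 is built on B#; its 9th is a major 9th above the root.
A second above B uses the letter C, and the major 9th above B# is C##.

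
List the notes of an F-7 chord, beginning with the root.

F-7: minor seventh on F.
F — root
Ab — minor 3rd
C — perfect 5th
Eb — minor 7th

F, Ab, C, Eb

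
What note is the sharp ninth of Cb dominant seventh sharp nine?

Cb dominant seventh sharp nine is built on C♭; its 9th is an augmented 9th above the root.
A second above C uses the letter D, and the augmented 9th above C♭ is D.

D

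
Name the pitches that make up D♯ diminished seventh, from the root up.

D♯ diminished seventh: diminished seventh on D-sharp.
- root: D-sharp
- minor 3rd: F-sharp
- diminished 5th: A
- diminished 7th: C

D-sharp, F-sharp, A, C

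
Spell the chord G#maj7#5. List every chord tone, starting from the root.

Root G♯, quality augmented major seventh:
G♯ — root
B♯ — major 3rd
D𝄪 — augmented 5th
F𝄪 — major 7th

G♯ – B♯ – D𝄪 – F𝄪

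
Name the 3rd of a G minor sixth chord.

G minor sixth is built on G; its 3rd is a minor 3rd above the root.
A third above G uses the letter B, and the minor 3rd above G is B-flat.

B-flat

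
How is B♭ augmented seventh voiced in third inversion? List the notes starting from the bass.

B♭ augmented seventh = B♭–D–F♯–A♭; third inversion → seventh (A♭) lowest.

A♭, B♭, D, F♯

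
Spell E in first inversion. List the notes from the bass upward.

G#  B  E

E = E–G#–B; first inversion → third (G#) lowest.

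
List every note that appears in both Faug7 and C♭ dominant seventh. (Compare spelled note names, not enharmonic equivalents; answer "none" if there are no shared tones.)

Faug7 = F, A, C#, Eb.
C♭ dominant seventh = Cb, Eb, Gb, Bbb.
Shared: Eb.

Eb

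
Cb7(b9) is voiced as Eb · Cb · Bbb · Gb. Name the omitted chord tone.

Dbb

The full Cb7(b9) chord is Cb, Eb, Gb, Bbb, Dbb.
Comparing with the voicing, the minor 9th (9th) — Dbb — is absent.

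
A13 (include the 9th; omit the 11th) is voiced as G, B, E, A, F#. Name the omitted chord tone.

A13 = A, C#, E, G, B, F#. The voicing lacks the 3rd (major 3rd), C#.

C#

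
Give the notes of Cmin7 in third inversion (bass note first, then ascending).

In root position, Cmin7 is C–Eb–G–Bb.
Third inversion puts the seventh (Bb) in the bass.

Bb  C  Eb  G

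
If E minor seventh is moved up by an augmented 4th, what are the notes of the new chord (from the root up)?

A-sharp – C-sharp – E-sharp – G-sharp

Transposed root: E → A-sharp (augmented 4th up). So we spell A-sharp minor seventh:
root → A-sharp
3rd (minor 3rd) → C-sharp
5th (perfect 5th) → E-sharp
7th (minor 7th) → G-sharp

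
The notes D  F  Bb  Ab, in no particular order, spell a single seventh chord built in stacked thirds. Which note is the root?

Bb

Stacking in thirds gives Bb – D – F – Ab, so Bb is the root — Bb dominant seventh.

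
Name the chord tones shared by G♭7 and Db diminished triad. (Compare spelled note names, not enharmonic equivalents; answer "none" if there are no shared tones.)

G♭7: Gb Bb Db Fb
Db diminished triad: Db Fb Abb
Common to both → Db, Fb.

Db Fb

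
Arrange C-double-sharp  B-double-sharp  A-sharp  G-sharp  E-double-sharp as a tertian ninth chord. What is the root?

Arranged so that each adjacent pair is a third by letter name: A-sharp – C-double-sharp – E-double-sharp – G-sharp – B-double-sharp.
The bottom of that stack, A-sharp, is the root (this is A-sharp dominant seventh sharp nine sharp five).

A-sharp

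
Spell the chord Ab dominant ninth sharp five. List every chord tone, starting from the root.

Root A-flat, quality dominant ninth sharp five:
A-flat — root
C — major 3rd
E — augmented 5th
G-flat — minor 7th
B-flat — major 9th

A-flat, C, E, G-flat, B-flat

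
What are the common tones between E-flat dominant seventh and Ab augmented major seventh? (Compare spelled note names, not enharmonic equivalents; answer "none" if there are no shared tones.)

G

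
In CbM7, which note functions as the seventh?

Root of CbM7 = Cb. The 7th is a major 7th: Cb up a major 7th → Bb.

Bb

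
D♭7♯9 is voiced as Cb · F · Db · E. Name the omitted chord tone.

The full D♭7♯9 chord is Db, F, Ab, Cb, E.
Comparing with the voicing, the perfect 5th (5th) — Ab — is absent.

Ab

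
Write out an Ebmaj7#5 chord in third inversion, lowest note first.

Ebmaj7#5 = Eb–G–B–D; third inversion → seventh (D) lowest.

D  Eb  G  B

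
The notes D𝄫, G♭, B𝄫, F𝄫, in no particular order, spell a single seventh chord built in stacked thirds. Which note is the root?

Arranged so that each adjacent pair is a third by letter name: G♭ – B𝄫 – D𝄫 – F𝄫.
The bottom of that stack, G♭, is the root (this is G♭ diminished seventh).

G♭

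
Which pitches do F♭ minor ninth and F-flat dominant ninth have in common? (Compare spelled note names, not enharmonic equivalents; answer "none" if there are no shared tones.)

F♭ minor ninth: F-flat A-double-flat C-flat E-double-flat G-flat
F-flat dominant ninth: F-flat A-flat C-flat E-double-flat G-flat
Common to both → F-flat, C-flat, E-double-flat, G-flat.

F-flat – C-flat – E-double-flat – G-flat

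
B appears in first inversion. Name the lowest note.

D♯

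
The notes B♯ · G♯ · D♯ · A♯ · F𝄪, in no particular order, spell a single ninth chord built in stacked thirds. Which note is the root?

Arranged so that each adjacent pair is a third by letter name: G♯ – B♯ – D♯ – F𝄪 – A♯.
The bottom of that stack, G♯, is the root (this is G♯ major ninth).

G♯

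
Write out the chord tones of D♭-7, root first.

D♭-7: minor seventh on Db.
root → Db
3rd (minor 3rd) → Fb
5th (perfect 5th) → Ab
7th (minor 7th) → Cb

Db, Fb, Ab, Cb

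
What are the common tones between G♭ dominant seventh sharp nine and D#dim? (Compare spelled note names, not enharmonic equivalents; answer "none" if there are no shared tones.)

A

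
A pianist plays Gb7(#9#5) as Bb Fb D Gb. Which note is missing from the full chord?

A

Gb7(#9#5) = Gb, Bb, D, Fb, A. The voicing lacks the 9th (augmented 9th), A.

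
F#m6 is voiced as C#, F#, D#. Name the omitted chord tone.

A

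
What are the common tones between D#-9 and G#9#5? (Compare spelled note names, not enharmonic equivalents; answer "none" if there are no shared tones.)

D#-9: D# F# A# C# E#
G#9#5: G# B# D## F# A#
Common to both → F#, A#.

F#, A#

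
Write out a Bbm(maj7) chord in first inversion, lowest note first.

D♭  F  A  B♭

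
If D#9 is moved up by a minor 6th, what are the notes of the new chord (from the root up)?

Transposed root: D# → B (minor 6th up). So we spell B dominant ninth:
B — root
D# — major 3rd
F# — perfect 5th
A — minor 7th
C# — major 9th

B  D#  F#  A  C#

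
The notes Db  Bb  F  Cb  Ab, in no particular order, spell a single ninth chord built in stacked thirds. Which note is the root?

Bb

Arranged so that each adjacent pair is a third by letter name: Bb – Db – F – Ab – Cb.
The bottom of that stack, Bb, is the root (this is Bb minor seventh flat nine).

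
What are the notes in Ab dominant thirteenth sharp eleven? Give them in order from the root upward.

A-flat, C, E-flat, G-flat, B-flat, D, F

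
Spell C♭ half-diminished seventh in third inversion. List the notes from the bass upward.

B-double-flat C-flat E-double-flat G-double-flat

In root position, C♭ half-diminished seventh is C-flat–E-double-flat–G-double-flat–B-double-flat.
Third inversion puts the seventh (B-double-flat) in the bass.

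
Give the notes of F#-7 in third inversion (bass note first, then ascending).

E  F#  A  C#

In root position, F#-7 is F#–A–C#–E.
Third inversion puts the seventh (E) in the bass.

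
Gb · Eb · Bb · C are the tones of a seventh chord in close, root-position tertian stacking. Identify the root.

Arranged so that each adjacent pair is a third by letter name: C – Eb – Gb – Bb.
The bottom of that stack, C, is the root (this is C half-diminished seventh).

C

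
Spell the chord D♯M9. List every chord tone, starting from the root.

D♯, F𝄪, A♯, C𝄪, E♯

Root D♯, quality major ninth:
root → D♯
3rd (major 3rd) → F𝄪
5th (perfect 5th) → A♯
7th (major 7th) → C𝄪
9th (major 9th) → E♯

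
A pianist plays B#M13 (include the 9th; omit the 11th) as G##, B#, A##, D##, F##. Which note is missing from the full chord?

The full B#M13 chord is B#, D##, F##, A##, C##, G##.
Comparing with the voicing, the major 9th (9th) — C## — is absent.

C##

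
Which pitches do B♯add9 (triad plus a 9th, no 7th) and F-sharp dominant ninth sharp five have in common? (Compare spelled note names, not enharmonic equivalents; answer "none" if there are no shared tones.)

B♯add9 = B#, D##, F##, C##.
F-sharp dominant ninth sharp five = F#, A#, C##, E, G#.
Shared: C##.

C##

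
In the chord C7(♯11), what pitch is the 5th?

G

Root of C7(♯11) = C. The 5th is a perfect 5th: C up a perfect 5th → G.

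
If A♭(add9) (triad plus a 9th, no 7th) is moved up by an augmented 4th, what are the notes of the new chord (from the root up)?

A♭ up an augmented 4th → D. New chord: D added-ninth.
root → D
3rd (major 3rd) → F♯
5th (perfect 5th) → A
9th (major 9th) → E

D F♯ A E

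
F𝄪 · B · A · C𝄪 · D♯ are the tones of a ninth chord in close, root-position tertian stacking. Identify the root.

B

Arranged so that each adjacent pair is a third by letter name: B – D♯ – F𝄪 – A – C𝄪.
The bottom of that stack, B, is the root (this is B dominant seventh sharp nine sharp five).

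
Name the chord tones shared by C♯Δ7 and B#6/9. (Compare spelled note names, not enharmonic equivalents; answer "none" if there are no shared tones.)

C♯Δ7: C♯ E♯ G♯ B♯
B#6/9: B♯ D𝄪 F𝄪 G𝄪 C𝄪
Common to both → B♯.

B♯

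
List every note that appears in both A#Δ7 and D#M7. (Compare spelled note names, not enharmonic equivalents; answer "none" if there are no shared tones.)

A#Δ7 = A#, C##, E#, G##.
D#M7 = D#, F##, A#, C##.
Shared: A#, C##.

A#  C##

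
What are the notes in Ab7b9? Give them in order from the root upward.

Ab  C  Eb  Gb  Bbb

Ab7b9: dominant seventh flat nine on Ab.
root → Ab
3rd (major 3rd) → C
5th (perfect 5th) → Eb
7th (minor 7th) → Gb
9th (minor 9th) → Bbb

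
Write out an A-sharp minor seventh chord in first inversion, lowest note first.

C-sharp, E-sharp, G-sharp, A-sharp

A-sharp minor seventh = A-sharp–C-sharp–E-sharp–G-sharp; first inversion → third (C-sharp) lowest.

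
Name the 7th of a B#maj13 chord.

B#maj13 is built on B♯; its 7th is a major 7th above the root.
A seventh above B uses the letter A, and the major 7th above B♯ is A𝄪.

A𝄪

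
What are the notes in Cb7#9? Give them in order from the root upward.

Cb – Eb – Gb – Bbb – D

Cb7#9 is a dominant seventh sharp nine built on Cb.
Root: Cb
Major 3rd (3rd): Eb
Perfect 5th (5th): Gb
Minor 7th (7th): Bbb
Augmented 9th (9th): D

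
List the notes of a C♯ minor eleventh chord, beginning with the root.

Root C-sharp, quality minor eleventh:
- root: C-sharp
- minor 3rd: E
- perfect 5th: G-sharp
- minor 7th: B
- major 9th: D-sharp
- perfect 11th: F-sharp

C-sharp, E, G-sharp, B, D-sharp, F-sharp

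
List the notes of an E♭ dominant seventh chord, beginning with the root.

E-flat, G, B-flat, D-flat

E♭ dominant seventh: dominant seventh on E-flat.
- root: E-flat
- major 3rd: G
- perfect 5th: B-flat
- minor 7th: D-flat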